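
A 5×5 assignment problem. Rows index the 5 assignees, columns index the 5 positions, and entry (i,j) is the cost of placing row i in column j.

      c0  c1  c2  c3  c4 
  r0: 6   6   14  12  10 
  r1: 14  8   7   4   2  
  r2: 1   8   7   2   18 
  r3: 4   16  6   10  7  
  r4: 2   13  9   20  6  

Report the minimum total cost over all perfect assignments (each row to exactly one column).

optimal assignment: row0→col1 (cost 6), row1→col4 (cost 2), row2→col3 (cost 2), row3→col2 (cost 6), row4→col0 (cost 2)
total = 6 + 2 + 2 + 6 + 2 = 18

Minimum assignment cost: 18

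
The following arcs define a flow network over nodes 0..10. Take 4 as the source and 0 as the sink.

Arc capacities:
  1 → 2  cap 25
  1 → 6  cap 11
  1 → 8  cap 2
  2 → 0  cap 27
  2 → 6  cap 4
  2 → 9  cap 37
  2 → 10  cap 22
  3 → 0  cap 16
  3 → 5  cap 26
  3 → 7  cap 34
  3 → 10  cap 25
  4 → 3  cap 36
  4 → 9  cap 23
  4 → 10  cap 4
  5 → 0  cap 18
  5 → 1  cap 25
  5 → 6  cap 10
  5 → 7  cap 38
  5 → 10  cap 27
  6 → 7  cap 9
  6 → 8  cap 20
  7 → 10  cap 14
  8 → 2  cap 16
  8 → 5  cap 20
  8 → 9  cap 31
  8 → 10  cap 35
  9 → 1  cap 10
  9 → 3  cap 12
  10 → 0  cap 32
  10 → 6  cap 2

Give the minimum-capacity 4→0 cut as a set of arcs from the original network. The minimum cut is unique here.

augment #1: 4→3→0 push 16
augment #2: 4→10→0 push 4
augment #3: 4→3→5→0 push 18
augment #4: 4→3→10→0 push 2
augment #5: 4→9→1→2→0 push 10
augment #6: 4→9→3→10→0 push 12
max flow = 62; residual-reachable set from 4 gives S-side
cut edges (S→T): {(4,3), (4,10), (9,1), (9,3)} total cap 62

Min-cut arcs: {(4,3), (4,10), (9,1), (9,3)} (total capacity 62)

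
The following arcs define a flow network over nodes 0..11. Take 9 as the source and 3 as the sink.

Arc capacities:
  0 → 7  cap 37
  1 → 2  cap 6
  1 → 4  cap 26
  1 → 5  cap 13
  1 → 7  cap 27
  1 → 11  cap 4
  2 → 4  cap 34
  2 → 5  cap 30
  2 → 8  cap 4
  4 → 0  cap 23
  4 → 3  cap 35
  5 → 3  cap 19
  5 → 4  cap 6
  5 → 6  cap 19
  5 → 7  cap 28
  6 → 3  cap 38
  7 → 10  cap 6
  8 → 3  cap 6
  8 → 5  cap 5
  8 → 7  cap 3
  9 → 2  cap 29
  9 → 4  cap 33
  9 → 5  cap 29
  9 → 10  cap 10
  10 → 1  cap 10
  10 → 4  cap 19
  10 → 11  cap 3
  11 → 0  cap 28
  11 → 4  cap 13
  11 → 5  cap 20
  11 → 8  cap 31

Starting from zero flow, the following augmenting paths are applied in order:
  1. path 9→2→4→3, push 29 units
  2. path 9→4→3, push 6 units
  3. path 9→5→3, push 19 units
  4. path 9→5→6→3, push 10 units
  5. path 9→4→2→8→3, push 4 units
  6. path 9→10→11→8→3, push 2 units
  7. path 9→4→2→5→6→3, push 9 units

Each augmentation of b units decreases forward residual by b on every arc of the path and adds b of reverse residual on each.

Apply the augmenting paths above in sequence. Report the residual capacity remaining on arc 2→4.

Residual capacity of (2,4): 18

after path 1 (9→2→4→3, push 29): res(2,4)=5
after path 2 (9→4→3, push 6): res(2,4)=5
after path 3 (9→5→3, push 19): res(2,4)=5
after path 4 (9→5→6→3, push 10): res(2,4)=5
after path 5 (9→4→2→8→3, push 4): res(2,4)=9
after path 6 (9→10→11→8→3, push 2): res(2,4)=9
after path 7 (9→4→2→5→6→3, push 9): res(2,4)=18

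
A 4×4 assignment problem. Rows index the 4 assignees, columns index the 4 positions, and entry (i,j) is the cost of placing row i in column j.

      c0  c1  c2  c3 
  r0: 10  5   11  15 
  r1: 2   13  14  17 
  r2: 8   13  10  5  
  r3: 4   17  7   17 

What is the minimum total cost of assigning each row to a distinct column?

Minimum assignment cost: 19

optimal assignment: row0→col1 (cost 5), row1→col0 (cost 2), row2→col3 (cost 5), row3→col2 (cost 7)
total = 5 + 2 + 5 + 7 = 19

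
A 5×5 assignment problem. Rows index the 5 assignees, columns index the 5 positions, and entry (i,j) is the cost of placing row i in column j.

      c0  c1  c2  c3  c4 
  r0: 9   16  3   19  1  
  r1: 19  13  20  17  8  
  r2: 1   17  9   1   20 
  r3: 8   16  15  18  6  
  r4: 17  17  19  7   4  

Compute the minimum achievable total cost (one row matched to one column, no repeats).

Minimum assignment cost: 29

optimal assignment: row0→col2 (cost 3), row1→col1 (cost 13), row2→col3 (cost 1), row3→col0 (cost 8), row4→col4 (cost 4)
total = 3 + 13 + 1 + 8 + 4 = 29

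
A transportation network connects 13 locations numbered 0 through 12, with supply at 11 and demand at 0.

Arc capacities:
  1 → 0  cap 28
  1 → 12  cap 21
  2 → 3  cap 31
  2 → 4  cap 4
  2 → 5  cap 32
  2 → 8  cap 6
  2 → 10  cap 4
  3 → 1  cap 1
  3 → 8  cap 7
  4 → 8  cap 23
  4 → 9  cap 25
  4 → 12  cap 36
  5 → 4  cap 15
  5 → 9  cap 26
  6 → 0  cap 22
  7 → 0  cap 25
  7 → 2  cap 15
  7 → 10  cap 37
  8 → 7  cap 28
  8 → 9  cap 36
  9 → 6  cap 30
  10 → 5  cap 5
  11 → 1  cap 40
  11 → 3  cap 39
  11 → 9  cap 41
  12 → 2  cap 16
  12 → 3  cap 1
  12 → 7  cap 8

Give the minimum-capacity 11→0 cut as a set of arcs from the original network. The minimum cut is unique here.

augment #1: 11→1→0 push 28
augment #2: 11→9→6→0 push 22
augment #3: 11→1→12→7→0 push 8
augment #4: 11→3→8→7→0 push 7
augment #5: 11→1→12→2→8→7→0 push 4
augment #6: 11→3→1→12→2→8→7→0 push 1
max flow = 70; residual-reachable set from 11 gives S-side
cut edges (S→T): {(3,1), (3,8), (6,0), (11,1)} total cap 70

Min-cut arcs: {(3,1), (3,8), (6,0), (11,1)} (total capacity 70)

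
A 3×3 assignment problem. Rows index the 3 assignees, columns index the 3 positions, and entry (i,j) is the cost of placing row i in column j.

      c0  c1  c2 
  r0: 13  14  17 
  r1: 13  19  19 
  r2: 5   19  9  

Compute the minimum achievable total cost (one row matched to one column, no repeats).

optimal assignment: row0→col1 (cost 14), row1→col0 (cost 13), row2→col2 (cost 9)
total = 14 + 13 + 9 = 36

Minimum assignment cost: 36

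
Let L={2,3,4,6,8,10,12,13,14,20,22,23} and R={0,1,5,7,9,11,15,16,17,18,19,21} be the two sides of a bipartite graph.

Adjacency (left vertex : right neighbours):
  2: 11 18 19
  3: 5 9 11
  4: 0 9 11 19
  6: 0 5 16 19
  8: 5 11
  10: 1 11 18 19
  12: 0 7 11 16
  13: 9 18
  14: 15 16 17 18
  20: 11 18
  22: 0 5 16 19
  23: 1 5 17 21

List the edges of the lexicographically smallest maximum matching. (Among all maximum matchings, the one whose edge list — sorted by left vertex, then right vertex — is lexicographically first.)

Lex-smallest maximum matching: {(2,11), (3,5), (4,0), (6,16), (10,1), (12,7), (13,9), (14,15), (20,18), (22,19), (23,17)}

|M| = 11 (so the lex-smallest maximum matching has 11 edges)
process left vertices in ascending order; for each, take the smallest-labelled available neighbour that still permits 11 edges overall, or leave it unmatched if none does
lex-smallest matching: {2-11, 3-5, 4-0, 6-16, 10-1, 12-7, 13-9, 14-15, 20-18, 22-19, 23-17}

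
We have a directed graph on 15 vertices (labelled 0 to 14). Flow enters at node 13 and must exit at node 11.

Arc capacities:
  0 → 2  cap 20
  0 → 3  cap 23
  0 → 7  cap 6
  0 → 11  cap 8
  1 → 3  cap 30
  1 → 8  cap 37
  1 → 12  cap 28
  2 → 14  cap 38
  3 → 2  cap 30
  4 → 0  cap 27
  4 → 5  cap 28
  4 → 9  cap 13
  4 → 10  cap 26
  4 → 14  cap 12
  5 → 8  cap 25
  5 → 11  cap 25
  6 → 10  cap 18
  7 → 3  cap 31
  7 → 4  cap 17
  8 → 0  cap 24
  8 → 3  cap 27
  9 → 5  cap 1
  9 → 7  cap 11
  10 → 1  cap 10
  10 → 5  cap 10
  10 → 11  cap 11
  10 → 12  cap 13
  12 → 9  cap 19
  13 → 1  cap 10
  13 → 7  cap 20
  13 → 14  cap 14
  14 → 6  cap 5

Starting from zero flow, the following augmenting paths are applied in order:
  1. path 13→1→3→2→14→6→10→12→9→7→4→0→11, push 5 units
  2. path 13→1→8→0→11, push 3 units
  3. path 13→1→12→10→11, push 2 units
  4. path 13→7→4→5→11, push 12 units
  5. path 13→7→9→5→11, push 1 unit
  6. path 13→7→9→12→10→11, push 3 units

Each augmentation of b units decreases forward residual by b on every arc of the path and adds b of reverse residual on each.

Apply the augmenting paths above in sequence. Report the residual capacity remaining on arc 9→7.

Residual capacity of (9,7): 10

after path 1 (13→1→3→2→14→6→10→12→9→7→4→0→11, push 5): res(9,7)=6
after path 2 (13→1→8→0→11, push 3): res(9,7)=6
after path 3 (13→1→12→10→11, push 2): res(9,7)=6
after path 4 (13→7→4→5→11, push 12): res(9,7)=6
after path 5 (13→7→9→5→11, push 1): res(9,7)=7
after path 6 (13→7→9→12→10→11, push 3): res(9,7)=10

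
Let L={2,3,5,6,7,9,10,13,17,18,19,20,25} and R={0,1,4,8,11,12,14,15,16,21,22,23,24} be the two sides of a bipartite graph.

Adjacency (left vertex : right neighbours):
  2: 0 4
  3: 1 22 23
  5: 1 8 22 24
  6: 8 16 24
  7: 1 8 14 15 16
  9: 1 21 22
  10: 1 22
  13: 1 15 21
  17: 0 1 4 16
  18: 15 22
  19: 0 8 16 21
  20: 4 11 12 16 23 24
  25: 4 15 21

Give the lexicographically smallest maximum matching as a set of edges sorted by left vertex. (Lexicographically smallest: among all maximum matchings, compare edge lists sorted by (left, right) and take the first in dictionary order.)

|M| = 12 (so the lex-smallest maximum matching has 12 edges)
process left vertices in ascending order; for each, take the smallest-labelled available neighbour that still permits 12 edges overall, or leave it unmatched if none does
lex-smallest matching: {2-0, 3-23, 5-1, 6-24, 7-14, 9-21, 10-22, 13-15, 17-16, 19-8, 20-11, 25-4}

Lex-smallest maximum matching: {(2,0), (3,23), (5,1), (6,24), (7,14), (9,21), (10,22), (13,15), (17,16), (19,8), (20,11), (25,4)}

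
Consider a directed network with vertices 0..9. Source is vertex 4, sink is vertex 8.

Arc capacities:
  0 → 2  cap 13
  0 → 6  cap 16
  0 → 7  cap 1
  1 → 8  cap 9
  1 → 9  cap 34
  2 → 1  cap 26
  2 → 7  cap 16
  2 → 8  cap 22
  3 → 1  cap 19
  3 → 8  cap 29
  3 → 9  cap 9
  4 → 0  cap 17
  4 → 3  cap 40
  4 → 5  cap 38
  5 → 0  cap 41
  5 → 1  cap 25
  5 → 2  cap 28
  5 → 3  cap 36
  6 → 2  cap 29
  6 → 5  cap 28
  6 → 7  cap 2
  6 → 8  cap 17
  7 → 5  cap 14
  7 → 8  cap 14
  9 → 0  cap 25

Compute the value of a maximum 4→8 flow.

augment #1: 4→3→8 bottleneck 29, total now 29
augment #2: 4→0→2→8 bottleneck 13, total now 42
augment #3: 4→0→6→8 bottleneck 4, total now 46
augment #4: 4→3→1→8 bottleneck 9, total now 55
augment #5: 4→5→2→8 bottleneck 9, total now 64
augment #6: 4→5→0→6→8 bottleneck 12, total now 76
augment #7: 4→5→0→7→8 bottleneck 1, total now 77
augment #8: 4→5→2→7→8 bottleneck 13, total now 90

Maximum flow value: 90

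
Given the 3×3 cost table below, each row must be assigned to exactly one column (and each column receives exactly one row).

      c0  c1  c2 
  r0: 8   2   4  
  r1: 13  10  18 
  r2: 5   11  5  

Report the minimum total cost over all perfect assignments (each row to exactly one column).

optimal assignment: row0→col2 (cost 4), row1→col1 (cost 10), row2→col0 (cost 5)
total = 4 + 10 + 5 = 19

Minimum assignment cost: 19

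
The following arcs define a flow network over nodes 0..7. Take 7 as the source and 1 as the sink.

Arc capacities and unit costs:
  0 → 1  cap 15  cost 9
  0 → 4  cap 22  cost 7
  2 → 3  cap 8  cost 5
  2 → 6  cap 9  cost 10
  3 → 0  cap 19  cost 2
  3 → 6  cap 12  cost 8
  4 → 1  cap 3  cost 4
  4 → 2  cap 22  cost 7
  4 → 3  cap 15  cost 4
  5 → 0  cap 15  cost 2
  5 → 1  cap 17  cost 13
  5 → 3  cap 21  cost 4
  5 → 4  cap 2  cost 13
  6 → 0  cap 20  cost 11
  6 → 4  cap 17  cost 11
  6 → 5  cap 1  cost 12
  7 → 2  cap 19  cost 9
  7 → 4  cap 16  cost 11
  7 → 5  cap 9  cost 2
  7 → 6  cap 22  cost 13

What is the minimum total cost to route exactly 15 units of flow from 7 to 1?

Minimum cost for 15 units: 237

shortest-cost path #1: 7→5→0→1 push 9 @ unit cost 13 (adds 117)
shortest-cost path #2: 7→4→1 push 3 @ unit cost 15 (adds 45)
shortest-cost path #3: 7→2→3→0→1 push 3 @ unit cost 25 (adds 75)
total cost = 237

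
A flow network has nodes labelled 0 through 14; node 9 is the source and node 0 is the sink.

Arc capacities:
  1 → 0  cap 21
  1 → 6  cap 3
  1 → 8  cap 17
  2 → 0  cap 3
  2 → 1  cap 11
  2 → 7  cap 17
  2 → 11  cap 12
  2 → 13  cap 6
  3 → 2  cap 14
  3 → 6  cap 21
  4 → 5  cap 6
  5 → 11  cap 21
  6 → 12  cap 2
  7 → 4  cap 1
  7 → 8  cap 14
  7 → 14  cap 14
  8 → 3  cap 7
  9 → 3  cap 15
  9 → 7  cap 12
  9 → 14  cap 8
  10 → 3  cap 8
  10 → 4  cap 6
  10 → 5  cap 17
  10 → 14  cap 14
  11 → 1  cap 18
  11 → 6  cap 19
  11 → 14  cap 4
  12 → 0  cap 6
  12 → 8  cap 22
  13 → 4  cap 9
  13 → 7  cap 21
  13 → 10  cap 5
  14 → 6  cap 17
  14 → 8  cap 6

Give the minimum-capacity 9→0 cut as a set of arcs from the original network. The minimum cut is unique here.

Min-cut arcs: {(3,2), (6,12), (7,4)} (total capacity 17)

augment #1: 9→3→2→0 push 3
augment #2: 9→3→2→1→0 push 11
augment #3: 9→3→6→12→0 push 1
augment #4: 9→14→6→12→0 push 1
augment #5: 9→7→4→5→11→1→0 push 1
max flow = 17; residual-reachable set from 9 gives S-side
cut edges (S→T): {(3,2), (6,12), (7,4)} total cap 17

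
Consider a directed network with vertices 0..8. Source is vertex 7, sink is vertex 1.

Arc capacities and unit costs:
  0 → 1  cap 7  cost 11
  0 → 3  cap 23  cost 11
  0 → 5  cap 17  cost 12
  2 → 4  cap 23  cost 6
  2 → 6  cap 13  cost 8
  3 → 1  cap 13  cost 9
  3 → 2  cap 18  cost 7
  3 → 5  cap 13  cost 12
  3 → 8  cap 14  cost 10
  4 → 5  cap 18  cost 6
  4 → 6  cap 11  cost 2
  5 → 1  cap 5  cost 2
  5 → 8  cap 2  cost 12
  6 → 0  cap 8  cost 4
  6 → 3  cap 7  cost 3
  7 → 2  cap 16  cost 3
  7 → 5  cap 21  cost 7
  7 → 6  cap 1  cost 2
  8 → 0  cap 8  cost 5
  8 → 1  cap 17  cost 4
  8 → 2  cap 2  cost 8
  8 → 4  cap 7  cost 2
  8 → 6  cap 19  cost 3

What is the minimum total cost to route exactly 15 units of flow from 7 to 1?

shortest-cost path #1: 7→5→1 push 5 @ unit cost 9 (adds 45)
shortest-cost path #2: 7→6→3→1 push 1 @ unit cost 14 (adds 14)
shortest-cost path #3: 7→5→8→1 push 2 @ unit cost 23 (adds 46)
shortest-cost path #4: 7→2→6→3→1 push 6 @ unit cost 23 (adds 138)
shortest-cost path #5: 7→2→6→0→1 push 1 @ unit cost 26 (adds 26)
total cost = 269

Minimum cost for 15 units: 269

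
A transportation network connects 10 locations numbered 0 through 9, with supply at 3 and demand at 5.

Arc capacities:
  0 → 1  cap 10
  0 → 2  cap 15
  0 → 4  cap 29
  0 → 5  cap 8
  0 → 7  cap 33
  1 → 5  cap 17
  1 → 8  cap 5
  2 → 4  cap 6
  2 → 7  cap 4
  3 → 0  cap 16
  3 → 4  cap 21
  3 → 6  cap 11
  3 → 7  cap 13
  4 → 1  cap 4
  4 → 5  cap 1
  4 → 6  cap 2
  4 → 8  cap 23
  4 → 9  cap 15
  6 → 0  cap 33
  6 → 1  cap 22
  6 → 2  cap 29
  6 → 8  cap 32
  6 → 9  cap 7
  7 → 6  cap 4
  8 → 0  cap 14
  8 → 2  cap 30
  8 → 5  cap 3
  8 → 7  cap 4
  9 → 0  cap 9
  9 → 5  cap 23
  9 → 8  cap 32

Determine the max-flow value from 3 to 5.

augment #1: 3→0→5 bottleneck 8, total now 8
augment #2: 3→4→5 bottleneck 1, total now 9
augment #3: 3→0→1→5 bottleneck 8, total now 17
augment #4: 3→4→1→5 bottleneck 4, total now 21
augment #5: 3→4→8→5 bottleneck 3, total now 24
augment #6: 3→4→9→5 bottleneck 13, total now 37
augment #7: 3→6→1→5 bottleneck 5, total now 42
augment #8: 3→6→9→5 bottleneck 6, total now 48
augment #9: 3→7→6→9→5 bottleneck 1, total now 49
augment #10: 3→7→6→0→4→9→5 bottleneck 2, total now 51

Maximum flow value: 51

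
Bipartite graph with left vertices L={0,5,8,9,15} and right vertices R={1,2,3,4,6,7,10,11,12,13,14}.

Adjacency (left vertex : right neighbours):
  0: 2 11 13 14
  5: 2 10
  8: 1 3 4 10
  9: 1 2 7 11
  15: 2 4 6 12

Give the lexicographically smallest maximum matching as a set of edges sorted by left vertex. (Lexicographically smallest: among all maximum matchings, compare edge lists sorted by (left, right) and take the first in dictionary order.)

Lex-smallest maximum matching: {(0,2), (5,10), (8,1), (9,7), (15,4)}

|M| = 5 (so the lex-smallest maximum matching has 5 edges)
process left vertices in ascending order; for each, take the smallest-labelled available neighbour that still permits 5 edges overall, or leave it unmatched if none does
lex-smallest matching: {0-2, 5-10, 8-1, 9-7, 15-4}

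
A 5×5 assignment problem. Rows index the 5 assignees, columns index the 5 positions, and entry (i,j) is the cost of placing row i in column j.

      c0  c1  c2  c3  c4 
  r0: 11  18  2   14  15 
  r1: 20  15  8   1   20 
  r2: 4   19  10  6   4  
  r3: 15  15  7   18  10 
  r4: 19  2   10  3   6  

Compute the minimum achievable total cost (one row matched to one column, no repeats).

optimal assignment: row0→col2 (cost 2), row1→col3 (cost 1), row2→col0 (cost 4), row3→col4 (cost 10), row4→col1 (cost 2)
total = 2 + 1 + 4 + 10 + 2 = 19

Minimum assignment cost: 19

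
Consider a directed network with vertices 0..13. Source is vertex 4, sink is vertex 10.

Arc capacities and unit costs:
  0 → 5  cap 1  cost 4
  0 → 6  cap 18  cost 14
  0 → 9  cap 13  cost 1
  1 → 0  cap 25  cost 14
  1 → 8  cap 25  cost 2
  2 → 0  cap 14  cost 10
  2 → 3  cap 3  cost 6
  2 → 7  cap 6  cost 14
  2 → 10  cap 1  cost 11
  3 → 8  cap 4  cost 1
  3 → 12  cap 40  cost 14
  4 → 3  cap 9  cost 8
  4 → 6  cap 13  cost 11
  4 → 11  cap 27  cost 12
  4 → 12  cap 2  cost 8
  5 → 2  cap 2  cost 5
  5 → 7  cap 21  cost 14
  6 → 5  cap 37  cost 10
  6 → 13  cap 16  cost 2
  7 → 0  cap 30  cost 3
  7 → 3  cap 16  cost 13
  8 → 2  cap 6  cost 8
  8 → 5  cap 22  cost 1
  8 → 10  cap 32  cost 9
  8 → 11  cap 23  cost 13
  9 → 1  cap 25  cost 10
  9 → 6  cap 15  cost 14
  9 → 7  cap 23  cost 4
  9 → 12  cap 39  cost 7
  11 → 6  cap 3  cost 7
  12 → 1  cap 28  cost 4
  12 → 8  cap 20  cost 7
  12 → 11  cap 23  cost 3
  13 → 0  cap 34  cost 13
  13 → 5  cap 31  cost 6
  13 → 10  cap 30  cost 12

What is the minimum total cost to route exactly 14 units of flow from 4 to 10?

Minimum cost for 14 units: 318

shortest-cost path #1: 4→3→8→10 push 4 @ unit cost 18 (adds 72)
shortest-cost path #2: 4→12→1→8→10 push 2 @ unit cost 23 (adds 46)
shortest-cost path #3: 4→6→13→10 push 8 @ unit cost 25 (adds 200)
total cost = 318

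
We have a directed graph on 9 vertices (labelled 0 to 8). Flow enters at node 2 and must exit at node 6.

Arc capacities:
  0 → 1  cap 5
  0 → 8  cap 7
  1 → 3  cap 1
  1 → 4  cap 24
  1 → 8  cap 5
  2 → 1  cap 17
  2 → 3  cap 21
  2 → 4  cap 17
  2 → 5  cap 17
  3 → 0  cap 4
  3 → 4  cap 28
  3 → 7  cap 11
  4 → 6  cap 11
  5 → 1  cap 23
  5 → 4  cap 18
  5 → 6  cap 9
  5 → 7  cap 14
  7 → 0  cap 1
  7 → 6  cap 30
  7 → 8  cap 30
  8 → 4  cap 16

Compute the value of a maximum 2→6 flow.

Maximum flow value: 39

augment #1: 2→4→6 bottleneck 11, total now 11
augment #2: 2→5→6 bottleneck 9, total now 20
augment #3: 2→3→7→6 bottleneck 11, total now 31
augment #4: 2→5→7→6 bottleneck 8, total now 39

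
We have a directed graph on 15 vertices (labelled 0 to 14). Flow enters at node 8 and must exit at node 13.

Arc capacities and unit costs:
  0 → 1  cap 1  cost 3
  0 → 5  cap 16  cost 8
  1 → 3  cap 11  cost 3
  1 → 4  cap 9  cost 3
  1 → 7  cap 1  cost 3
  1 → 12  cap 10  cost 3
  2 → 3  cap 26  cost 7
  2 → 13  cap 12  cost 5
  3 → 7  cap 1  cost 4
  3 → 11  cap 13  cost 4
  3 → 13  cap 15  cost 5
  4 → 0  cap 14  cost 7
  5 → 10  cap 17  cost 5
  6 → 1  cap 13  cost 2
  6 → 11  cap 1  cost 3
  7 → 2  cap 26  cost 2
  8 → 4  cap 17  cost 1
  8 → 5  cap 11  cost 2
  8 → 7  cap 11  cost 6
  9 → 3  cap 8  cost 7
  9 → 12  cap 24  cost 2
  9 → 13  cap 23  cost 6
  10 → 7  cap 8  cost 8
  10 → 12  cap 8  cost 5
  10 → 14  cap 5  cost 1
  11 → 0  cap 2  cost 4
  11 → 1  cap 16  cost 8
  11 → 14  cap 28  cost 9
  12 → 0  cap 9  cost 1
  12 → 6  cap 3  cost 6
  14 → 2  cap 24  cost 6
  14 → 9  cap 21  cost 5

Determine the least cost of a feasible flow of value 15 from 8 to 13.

shortest-cost path #1: 8→7→2→13 push 11 @ unit cost 13 (adds 143)
shortest-cost path #2: 8→5→10→14→2→13 push 1 @ unit cost 19 (adds 19)
shortest-cost path #3: 8→4→0→1→3→13 push 1 @ unit cost 19 (adds 19)
shortest-cost path #4: 8→5→10→14→9→13 push 2 @ unit cost 19 (adds 38)
total cost = 219

Minimum cost for 15 units: 219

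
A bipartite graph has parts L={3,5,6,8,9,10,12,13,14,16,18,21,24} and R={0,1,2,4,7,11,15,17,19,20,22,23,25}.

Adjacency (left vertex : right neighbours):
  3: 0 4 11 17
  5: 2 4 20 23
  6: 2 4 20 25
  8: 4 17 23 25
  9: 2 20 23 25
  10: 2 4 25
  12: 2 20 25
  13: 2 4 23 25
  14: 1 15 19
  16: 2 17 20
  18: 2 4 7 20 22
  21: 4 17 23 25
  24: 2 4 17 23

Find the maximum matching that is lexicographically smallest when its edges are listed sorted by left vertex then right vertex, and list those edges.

|M| = 9 (so the lex-smallest maximum matching has 9 edges)
process left vertices in ascending order; for each, take the smallest-labelled available neighbour that still permits 9 edges overall, or leave it unmatched if none does
lex-smallest matching: {3-0, 5-2, 6-4, 8-17, 9-20, 10-25, 13-23, 14-1, 18-7}

Lex-smallest maximum matching: {(3,0), (5,2), (6,4), (8,17), (9,20), (10,25), (13,23), (14,1), (18,7)}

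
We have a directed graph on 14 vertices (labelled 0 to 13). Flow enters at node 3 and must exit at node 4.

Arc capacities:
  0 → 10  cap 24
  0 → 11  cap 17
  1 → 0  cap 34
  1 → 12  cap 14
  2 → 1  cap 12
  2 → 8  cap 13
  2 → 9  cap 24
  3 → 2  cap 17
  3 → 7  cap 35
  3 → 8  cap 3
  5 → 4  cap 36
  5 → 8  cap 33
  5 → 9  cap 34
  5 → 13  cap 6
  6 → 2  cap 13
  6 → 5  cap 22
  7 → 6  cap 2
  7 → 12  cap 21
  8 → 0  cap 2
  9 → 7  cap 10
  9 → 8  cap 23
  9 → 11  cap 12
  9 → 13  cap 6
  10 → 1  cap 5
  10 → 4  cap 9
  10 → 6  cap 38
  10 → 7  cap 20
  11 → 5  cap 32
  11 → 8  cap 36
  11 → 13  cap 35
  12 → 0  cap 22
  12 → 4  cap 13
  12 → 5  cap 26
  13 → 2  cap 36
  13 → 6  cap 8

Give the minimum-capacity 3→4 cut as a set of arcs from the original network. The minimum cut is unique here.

augment #1: 3→7→12→4 push 13
augment #2: 3→7→6→5→4 push 2
augment #3: 3→7→12→5→4 push 8
augment #4: 3→8→0→10→4 push 2
augment #5: 3→2→1→0→10→4 push 7
augment #6: 3→2→1→12→5→4 push 5
augment #7: 3→2→9→11→5→4 push 5
max flow = 42; residual-reachable set from 3 gives S-side
cut edges (S→T): {(3,2), (7,6), (7,12), (8,0)} total cap 42

Min-cut arcs: {(3,2), (7,6), (7,12), (8,0)} (total capacity 42)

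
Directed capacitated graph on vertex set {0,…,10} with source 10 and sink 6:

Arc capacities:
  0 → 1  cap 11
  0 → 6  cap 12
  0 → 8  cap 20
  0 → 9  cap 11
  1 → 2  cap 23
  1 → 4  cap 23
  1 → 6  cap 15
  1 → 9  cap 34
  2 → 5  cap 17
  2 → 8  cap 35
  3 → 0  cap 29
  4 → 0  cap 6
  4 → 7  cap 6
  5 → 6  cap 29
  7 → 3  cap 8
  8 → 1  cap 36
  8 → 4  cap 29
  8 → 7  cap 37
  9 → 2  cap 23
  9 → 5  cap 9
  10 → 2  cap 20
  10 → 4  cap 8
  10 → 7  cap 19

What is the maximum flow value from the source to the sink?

augment #1: 10→2→5→6 bottleneck 17, total now 17
augment #2: 10→4→0→6 bottleneck 6, total now 23
augment #3: 10→2→8→1→6 bottleneck 3, total now 26
augment #4: 10→7→3→0→6 bottleneck 6, total now 32
augment #5: 10→7→3→0→1→6 bottleneck 2, total now 34

Maximum flow value: 34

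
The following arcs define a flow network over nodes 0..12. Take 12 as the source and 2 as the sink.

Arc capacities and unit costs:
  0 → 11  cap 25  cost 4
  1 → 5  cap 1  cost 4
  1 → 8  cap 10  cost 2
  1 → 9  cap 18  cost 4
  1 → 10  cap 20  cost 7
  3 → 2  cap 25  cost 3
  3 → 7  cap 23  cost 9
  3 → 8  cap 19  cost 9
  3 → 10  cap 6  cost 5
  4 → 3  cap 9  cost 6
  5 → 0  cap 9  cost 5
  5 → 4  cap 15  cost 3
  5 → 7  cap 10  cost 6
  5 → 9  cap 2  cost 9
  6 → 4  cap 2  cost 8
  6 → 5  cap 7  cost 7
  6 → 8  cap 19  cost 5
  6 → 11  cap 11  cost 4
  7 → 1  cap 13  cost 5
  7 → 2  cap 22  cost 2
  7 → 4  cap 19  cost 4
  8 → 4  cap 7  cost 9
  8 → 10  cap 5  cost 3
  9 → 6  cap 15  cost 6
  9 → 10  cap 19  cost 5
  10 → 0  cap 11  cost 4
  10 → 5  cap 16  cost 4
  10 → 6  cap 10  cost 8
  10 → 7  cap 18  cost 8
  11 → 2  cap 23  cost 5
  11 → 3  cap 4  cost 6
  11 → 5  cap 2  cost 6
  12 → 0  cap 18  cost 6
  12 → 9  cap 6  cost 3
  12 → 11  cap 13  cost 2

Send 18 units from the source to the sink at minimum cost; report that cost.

Minimum cost for 18 units: 166

shortest-cost path #1: 12→11→2 push 13 @ unit cost 7 (adds 91)
shortest-cost path #2: 12→0→11→2 push 5 @ unit cost 15 (adds 75)
total cost = 166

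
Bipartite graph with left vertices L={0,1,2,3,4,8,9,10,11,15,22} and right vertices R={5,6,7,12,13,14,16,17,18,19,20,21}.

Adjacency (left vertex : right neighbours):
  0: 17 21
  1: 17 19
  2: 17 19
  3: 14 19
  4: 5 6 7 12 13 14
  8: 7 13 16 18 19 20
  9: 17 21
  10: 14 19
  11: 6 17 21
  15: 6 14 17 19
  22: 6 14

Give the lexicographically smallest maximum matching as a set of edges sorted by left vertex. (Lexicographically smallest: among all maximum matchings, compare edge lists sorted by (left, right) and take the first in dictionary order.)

|M| = 7 (so the lex-smallest maximum matching has 7 edges)
process left vertices in ascending order; for each, take the smallest-labelled available neighbour that still permits 7 edges overall, or leave it unmatched if none does
lex-smallest matching: {0-17, 1-19, 3-14, 4-5, 8-7, 9-21, 11-6}

Lex-smallest maximum matching: {(0,17), (1,19), (3,14), (4,5), (8,7), (9,21), (11,6)}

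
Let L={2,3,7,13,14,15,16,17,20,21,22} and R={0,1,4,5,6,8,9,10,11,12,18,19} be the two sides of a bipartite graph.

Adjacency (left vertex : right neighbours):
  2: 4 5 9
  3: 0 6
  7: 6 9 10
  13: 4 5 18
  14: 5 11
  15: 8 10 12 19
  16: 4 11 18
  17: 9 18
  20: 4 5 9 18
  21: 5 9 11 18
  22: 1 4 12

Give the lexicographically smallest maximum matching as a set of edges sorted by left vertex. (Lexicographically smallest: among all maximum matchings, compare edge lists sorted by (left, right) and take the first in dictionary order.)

Lex-smallest maximum matching: {(2,4), (3,0), (7,6), (13,5), (14,11), (15,8), (16,18), (17,9), (22,1)}

|M| = 9 (so the lex-smallest maximum matching has 9 edges)
process left vertices in ascending order; for each, take the smallest-labelled available neighbour that still permits 9 edges overall, or leave it unmatched if none does
lex-smallest matching: {2-4, 3-0, 7-6, 13-5, 14-11, 15-8, 16-18, 17-9, 22-1}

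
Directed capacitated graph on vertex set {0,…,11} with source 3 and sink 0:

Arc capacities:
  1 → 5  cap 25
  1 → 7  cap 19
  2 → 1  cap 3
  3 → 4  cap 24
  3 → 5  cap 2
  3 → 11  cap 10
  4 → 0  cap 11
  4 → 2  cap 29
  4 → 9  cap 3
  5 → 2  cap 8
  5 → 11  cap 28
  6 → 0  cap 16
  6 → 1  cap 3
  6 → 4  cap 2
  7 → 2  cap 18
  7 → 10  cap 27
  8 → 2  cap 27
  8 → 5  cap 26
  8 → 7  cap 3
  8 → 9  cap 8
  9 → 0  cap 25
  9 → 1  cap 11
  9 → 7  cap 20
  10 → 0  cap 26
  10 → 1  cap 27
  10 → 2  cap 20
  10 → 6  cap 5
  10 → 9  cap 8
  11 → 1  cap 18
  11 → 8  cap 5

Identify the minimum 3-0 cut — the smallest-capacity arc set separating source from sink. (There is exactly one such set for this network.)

augment #1: 3→4→0 push 11
augment #2: 3→4→9→0 push 3
augment #3: 3→11→8→9→0 push 5
augment #4: 3→11→1→7→10→0 push 5
augment #5: 3→4→2→1→7→10→0 push 3
augment #6: 3→5→11→1→7→10→0 push 2
max flow = 29; residual-reachable set from 3 gives S-side
cut edges (S→T): {(2,1), (3,5), (3,11), (4,0), (4,9)} total cap 29

Min-cut arcs: {(2,1), (3,5), (3,11), (4,0), (4,9)} (total capacity 29)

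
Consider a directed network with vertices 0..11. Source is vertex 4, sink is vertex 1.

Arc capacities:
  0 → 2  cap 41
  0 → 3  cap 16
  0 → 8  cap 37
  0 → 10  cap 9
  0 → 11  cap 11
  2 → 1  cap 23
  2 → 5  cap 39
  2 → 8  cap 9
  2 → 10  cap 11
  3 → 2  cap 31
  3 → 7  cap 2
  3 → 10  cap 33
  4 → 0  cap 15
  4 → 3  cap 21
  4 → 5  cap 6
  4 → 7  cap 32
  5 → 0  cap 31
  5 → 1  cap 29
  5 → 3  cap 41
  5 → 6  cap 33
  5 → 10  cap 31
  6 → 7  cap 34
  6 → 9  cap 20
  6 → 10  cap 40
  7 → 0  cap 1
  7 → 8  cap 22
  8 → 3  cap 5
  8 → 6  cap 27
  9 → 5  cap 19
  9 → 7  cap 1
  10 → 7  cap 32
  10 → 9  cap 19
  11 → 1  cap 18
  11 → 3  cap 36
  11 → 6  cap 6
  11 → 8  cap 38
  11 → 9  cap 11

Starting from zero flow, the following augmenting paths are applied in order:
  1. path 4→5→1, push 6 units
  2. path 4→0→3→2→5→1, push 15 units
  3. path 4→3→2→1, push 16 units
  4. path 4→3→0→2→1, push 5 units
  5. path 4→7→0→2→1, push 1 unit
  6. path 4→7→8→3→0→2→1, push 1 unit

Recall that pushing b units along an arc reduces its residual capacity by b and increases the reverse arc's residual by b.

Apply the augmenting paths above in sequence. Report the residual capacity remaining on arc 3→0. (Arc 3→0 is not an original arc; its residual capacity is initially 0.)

after path 1 (4→5→1, push 6): res(3,0)=0
after path 2 (4→0→3→2→5→1, push 15): res(3,0)=15
after path 3 (4→3→2→1, push 16): res(3,0)=15
after path 4 (4→3→0→2→1, push 5): res(3,0)=10
after path 5 (4→7→0→2→1, push 1): res(3,0)=10
after path 6 (4→7→8→3→0→2→1, push 1): res(3,0)=9

Residual capacity of (3,0): 9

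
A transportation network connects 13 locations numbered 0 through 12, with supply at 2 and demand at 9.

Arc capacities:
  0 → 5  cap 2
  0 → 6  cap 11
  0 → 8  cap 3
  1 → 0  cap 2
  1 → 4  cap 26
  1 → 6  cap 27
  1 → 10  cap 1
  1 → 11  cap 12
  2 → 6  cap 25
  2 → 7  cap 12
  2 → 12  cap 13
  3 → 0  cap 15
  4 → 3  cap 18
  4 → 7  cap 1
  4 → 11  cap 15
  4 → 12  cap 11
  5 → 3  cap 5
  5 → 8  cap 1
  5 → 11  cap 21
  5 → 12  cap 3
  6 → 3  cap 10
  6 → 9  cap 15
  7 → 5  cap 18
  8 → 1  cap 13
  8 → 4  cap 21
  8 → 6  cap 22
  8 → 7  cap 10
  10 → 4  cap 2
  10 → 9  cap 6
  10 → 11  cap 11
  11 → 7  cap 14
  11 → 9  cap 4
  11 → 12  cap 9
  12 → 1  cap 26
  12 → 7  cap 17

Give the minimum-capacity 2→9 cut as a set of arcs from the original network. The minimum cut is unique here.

Min-cut arcs: {(1,10), (6,9), (11,9)} (total capacity 20)

augment #1: 2→6→9 push 15
augment #2: 2→7→5→11→9 push 4
augment #3: 2→12→1→10→9 push 1
max flow = 20; residual-reachable set from 2 gives S-side
cut edges (S→T): {(1,10), (6,9), (11,9)} total cap 20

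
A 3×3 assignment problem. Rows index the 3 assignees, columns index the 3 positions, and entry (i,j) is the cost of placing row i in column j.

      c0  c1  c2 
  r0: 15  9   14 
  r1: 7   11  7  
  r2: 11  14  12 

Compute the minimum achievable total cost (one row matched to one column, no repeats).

optimal assignment: row0→col1 (cost 9), row1→col2 (cost 7), row2→col0 (cost 11)
total = 9 + 7 + 11 = 27

Minimum assignment cost: 27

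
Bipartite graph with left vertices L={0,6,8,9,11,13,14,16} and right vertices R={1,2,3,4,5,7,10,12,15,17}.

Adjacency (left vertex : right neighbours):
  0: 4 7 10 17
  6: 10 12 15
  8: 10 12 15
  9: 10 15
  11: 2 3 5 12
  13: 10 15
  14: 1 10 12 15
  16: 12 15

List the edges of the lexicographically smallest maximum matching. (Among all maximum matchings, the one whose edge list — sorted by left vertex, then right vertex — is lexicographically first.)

Lex-smallest maximum matching: {(0,4), (6,10), (8,12), (9,15), (11,2), (14,1)}

|M| = 6 (so the lex-smallest maximum matching has 6 edges)
process left vertices in ascending order; for each, take the smallest-labelled available neighbour that still permits 6 edges overall, or leave it unmatched if none does
lex-smallest matching: {0-4, 6-10, 8-12, 9-15, 11-2, 14-1}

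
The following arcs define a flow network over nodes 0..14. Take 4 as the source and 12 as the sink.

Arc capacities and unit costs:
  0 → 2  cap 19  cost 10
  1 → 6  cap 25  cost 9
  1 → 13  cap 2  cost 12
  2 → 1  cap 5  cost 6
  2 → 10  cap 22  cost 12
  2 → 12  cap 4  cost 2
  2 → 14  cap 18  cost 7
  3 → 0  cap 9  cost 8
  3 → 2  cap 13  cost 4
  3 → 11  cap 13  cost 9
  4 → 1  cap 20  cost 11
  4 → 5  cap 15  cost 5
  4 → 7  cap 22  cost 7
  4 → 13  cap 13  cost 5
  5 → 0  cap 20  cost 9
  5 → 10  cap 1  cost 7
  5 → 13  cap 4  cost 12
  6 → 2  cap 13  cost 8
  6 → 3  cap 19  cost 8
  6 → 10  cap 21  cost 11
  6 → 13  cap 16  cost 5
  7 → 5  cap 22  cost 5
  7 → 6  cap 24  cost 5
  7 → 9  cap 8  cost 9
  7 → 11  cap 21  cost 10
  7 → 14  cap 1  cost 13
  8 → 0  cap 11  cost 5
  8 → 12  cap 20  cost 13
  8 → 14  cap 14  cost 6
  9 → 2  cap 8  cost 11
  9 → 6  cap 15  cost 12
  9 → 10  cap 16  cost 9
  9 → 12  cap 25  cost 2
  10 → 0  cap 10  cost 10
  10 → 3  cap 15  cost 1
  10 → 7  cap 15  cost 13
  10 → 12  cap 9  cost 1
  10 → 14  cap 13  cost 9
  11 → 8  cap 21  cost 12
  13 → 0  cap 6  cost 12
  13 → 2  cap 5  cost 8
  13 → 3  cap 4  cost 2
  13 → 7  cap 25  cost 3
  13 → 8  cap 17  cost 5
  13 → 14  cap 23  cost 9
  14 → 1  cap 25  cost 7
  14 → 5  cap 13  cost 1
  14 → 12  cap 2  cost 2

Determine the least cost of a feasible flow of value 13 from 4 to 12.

Minimum cost for 13 units: 205

shortest-cost path #1: 4→5→10→12 push 1 @ unit cost 13 (adds 13)
shortest-cost path #2: 4→13→3→2→12 push 4 @ unit cost 13 (adds 52)
shortest-cost path #3: 4→13→14→12 push 2 @ unit cost 16 (adds 32)
shortest-cost path #4: 4→7→9→12 push 6 @ unit cost 18 (adds 108)
total cost = 205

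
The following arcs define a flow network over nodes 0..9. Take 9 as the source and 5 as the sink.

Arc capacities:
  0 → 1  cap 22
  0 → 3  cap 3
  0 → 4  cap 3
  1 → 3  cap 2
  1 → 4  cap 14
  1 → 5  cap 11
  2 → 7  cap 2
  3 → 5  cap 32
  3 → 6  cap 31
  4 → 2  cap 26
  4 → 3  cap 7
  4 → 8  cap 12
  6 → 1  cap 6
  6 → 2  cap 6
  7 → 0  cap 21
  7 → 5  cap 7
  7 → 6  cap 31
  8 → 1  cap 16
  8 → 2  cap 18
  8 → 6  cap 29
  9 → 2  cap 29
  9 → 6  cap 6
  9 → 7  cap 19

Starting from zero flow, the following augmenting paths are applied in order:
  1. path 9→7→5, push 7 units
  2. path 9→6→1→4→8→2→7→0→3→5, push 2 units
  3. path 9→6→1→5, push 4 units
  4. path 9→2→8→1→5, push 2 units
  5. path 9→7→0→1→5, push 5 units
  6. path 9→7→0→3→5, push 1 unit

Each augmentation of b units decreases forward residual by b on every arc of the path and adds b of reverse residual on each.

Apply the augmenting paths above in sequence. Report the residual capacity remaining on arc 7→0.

after path 1 (9→7→5, push 7): res(7,0)=21
after path 2 (9→6→1→4→8→2→7→0→3→5, push 2): res(7,0)=19
after path 3 (9→6→1→5, push 4): res(7,0)=19
after path 4 (9→2→8→1→5, push 2): res(7,0)=19
after path 5 (9→7→0→1→5, push 5): res(7,0)=14
after path 6 (9→7→0→3→5, push 1): res(7,0)=13

Residual capacity of (7,0): 13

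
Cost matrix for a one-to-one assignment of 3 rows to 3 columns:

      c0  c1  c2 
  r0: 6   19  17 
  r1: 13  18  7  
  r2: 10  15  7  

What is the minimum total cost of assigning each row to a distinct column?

optimal assignment: row0→col0 (cost 6), row1→col2 (cost 7), row2→col1 (cost 15)
total = 6 + 7 + 15 = 28

Minimum assignment cost: 28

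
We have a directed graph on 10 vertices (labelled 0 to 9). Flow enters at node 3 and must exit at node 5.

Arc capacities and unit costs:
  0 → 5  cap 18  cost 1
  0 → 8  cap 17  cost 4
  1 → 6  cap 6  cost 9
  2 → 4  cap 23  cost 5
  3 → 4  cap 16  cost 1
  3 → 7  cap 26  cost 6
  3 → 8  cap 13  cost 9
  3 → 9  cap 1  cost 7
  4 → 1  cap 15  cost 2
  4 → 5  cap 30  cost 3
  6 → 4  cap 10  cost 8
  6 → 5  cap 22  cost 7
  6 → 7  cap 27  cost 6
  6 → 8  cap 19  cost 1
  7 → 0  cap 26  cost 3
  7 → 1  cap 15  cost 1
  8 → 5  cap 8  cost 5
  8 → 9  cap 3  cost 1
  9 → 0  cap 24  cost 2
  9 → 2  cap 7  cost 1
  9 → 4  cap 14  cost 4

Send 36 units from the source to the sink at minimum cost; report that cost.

shortest-cost path #1: 3→4→5 push 16 @ unit cost 4 (adds 64)
shortest-cost path #2: 3→7→0→5 push 18 @ unit cost 10 (adds 180)
shortest-cost path #3: 3→8→5 push 2 @ unit cost 14 (adds 28)
total cost = 272

Minimum cost for 36 units: 272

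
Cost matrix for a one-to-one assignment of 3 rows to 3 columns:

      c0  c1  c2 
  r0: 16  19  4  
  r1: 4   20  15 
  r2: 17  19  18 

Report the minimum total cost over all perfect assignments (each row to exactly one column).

optimal assignment: row0→col2 (cost 4), row1→col0 (cost 4), row2→col1 (cost 19)
total = 4 + 4 + 19 = 27

Minimum assignment cost: 27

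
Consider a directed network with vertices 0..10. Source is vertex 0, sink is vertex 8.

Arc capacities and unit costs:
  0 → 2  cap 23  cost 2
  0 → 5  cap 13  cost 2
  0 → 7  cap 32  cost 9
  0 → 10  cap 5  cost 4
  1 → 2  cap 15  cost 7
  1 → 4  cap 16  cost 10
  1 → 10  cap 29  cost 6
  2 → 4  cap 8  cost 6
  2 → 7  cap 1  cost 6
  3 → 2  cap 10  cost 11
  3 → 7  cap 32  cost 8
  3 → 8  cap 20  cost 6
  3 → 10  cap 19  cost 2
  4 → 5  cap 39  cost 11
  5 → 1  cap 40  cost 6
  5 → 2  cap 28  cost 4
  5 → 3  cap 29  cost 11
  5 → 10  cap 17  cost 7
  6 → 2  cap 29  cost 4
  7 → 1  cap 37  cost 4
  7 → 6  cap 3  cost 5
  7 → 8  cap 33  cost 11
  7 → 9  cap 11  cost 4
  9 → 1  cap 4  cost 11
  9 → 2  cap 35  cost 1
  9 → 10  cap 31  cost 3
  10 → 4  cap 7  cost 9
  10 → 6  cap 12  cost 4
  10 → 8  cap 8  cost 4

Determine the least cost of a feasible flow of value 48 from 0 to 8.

Minimum cost for 48 units: 868

shortest-cost path #1: 0→10→8 push 5 @ unit cost 8 (adds 40)
shortest-cost path #2: 0→5→10→8 push 3 @ unit cost 13 (adds 39)
shortest-cost path #3: 0→2→7→8 push 1 @ unit cost 19 (adds 19)
shortest-cost path #4: 0→5→3→8 push 10 @ unit cost 19 (adds 190)
shortest-cost path #5: 0→7→8 push 29 @ unit cost 20 (adds 580)
total cost = 868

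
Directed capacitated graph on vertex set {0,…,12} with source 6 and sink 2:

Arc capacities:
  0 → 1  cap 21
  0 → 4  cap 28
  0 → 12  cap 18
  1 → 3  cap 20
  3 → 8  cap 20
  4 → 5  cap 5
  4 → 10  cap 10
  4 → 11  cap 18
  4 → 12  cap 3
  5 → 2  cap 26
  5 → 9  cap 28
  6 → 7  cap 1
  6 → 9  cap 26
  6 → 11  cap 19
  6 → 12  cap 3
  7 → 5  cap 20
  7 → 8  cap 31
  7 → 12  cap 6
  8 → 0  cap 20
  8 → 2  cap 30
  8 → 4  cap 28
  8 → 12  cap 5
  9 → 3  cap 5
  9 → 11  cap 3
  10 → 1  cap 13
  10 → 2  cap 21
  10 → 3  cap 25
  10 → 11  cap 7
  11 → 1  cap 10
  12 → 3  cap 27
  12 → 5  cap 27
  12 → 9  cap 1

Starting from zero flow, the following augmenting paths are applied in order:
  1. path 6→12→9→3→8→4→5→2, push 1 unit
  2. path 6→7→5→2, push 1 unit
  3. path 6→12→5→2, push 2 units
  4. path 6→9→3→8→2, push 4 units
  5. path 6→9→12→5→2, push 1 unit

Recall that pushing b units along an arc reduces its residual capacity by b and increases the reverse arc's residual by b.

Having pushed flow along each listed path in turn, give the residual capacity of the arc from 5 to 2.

Residual capacity of (5,2): 21

after path 1 (6→12→9→3→8→4→5→2, push 1): res(5,2)=25
after path 2 (6→7→5→2, push 1): res(5,2)=24
after path 3 (6→12→5→2, push 2): res(5,2)=22
after path 4 (6→9→3→8→2, push 4): res(5,2)=22
after path 5 (6→9→12→5→2, push 1): res(5,2)=21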